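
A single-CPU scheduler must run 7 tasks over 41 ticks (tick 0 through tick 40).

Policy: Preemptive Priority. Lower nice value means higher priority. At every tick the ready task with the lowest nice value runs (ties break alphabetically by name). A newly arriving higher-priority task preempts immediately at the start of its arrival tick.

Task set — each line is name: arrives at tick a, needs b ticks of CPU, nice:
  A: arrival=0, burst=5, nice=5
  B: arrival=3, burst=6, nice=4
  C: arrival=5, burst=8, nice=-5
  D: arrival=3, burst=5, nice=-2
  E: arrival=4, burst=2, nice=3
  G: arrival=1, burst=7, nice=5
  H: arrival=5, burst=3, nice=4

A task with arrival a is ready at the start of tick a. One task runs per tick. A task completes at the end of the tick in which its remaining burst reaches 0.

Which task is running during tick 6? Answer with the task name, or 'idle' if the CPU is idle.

running at tick 6 = C

t=0: ready={A} → run A
t=1: ready={A,G} → run A
t=2: ready={A,G} → run A
t=3: ready={A,B,D,G} → run D
t=4: ready={A,B,D,E,G} → run D
t=5: ready={A,B,C,D,E,G,H} → run C
t=6: ready={A,B,C,D,E,G,H} → run C
t=7: ready={A,B,C,D,E,G,H} → run C
t=8: ready={A,B,C,D,E,G,H} → run C
t=9: ready={A,B,C,D,E,G,H} → run C
t=10: ready={A,B,C,D,E,G,H} → run C
t=11: ready={A,B,C,D,E,G,H} → run C
t=12: ready={A,B,C,D,E,G,H} → run C
t=13: ready={A,B,D,E,G,H} → run D
t=14: ready={A,B,D,E,G,H} → run D
t=15: ready={A,B,D,E,G,H} → run D
t=16: ready={A,B,E,G,H} → run E
t=17: ready={A,B,E,G,H} → run E
t=18: ready={A,B,G,H} → run B
t=19: ready={A,B,G,H} → run B
t=20: ready={A,B,G,H} → run B
t=21: ready={A,B,G,H} → run B
t=22: ready={A,B,G,H} → run B
t=23: ready={A,B,G,H} → run B
t=24: ready={A,G,H} → run H
t=25: ready={A,G,H} → run H
t=26: ready={A,G,H} → run H
t=27: ready={A,G} → run A
t=28: ready={A,G} → run A
t=29: ready={G} → run G
t=30: ready={G} → run G
t=31: ready={G} → run G
t=32: ready={G} → run G
t=33: ready={G} → run G
t=34: ready={G} → run G
t=35: ready={G} → run G
t=36: (idle)
t=37: (idle)
t=38: (idle)
t=39: (idle)
t=40: (idle)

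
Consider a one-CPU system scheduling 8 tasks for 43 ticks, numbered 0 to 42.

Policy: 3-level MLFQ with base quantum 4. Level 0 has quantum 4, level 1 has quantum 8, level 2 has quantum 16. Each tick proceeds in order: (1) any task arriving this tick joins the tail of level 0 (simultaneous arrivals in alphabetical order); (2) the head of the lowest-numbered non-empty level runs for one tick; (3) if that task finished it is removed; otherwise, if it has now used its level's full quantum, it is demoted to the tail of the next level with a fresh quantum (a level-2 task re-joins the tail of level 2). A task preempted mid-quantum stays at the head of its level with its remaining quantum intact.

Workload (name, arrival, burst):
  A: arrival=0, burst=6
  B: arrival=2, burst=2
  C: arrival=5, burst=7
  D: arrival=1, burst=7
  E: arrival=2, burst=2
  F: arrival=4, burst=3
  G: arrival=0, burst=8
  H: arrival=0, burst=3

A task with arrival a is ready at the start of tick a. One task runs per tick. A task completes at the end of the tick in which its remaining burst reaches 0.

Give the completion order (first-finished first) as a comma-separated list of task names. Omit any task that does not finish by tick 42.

t=0: L0/L1/L2 = AGH/-/- → run A
t=1: L0/L1/L2 = AGHD/-/- → run A
t=2: L0/L1/L2 = AGHDBE/-/- → run A
t=3: L0/L1/L2 = AGHDBE/-/- → run A
t=4: L0/L1/L2 = GHDBEF/A/- → run G
t=5: L0/L1/L2 = GHDBEFC/A/- → run G
t=6: L0/L1/L2 = GHDBEFC/A/- → run G
t=7: L0/L1/L2 = GHDBEFC/A/- → run G
t=8: L0/L1/L2 = HDBEFC/AG/- → run H
t=9: L0/L1/L2 = HDBEFC/AG/- → run H
t=10: L0/L1/L2 = HDBEFC/AG/- → run H
t=11: L0/L1/L2 = DBEFC/AG/- → run D
t=12: L0/L1/L2 = DBEFC/AG/- → run D
t=13: L0/L1/L2 = DBEFC/AG/- → run D
t=14: L0/L1/L2 = DBEFC/AG/- → run D
t=15: L0/L1/L2 = BEFC/AGD/- → run B
t=16: L0/L1/L2 = BEFC/AGD/- → run B
t=17: L0/L1/L2 = EFC/AGD/- → run E
t=18: L0/L1/L2 = EFC/AGD/- → run E
t=19: L0/L1/L2 = FC/AGD/- → run F
t=20: L0/L1/L2 = FC/AGD/- → run F
t=21: L0/L1/L2 = FC/AGD/- → run F
t=22: L0/L1/L2 = C/AGD/- → run C
t=23: L0/L1/L2 = C/AGD/- → run C
t=24: L0/L1/L2 = C/AGD/- → run C
t=25: L0/L1/L2 = C/AGD/- → run C
t=26: L0/L1/L2 = -/AGDC/- → run A
t=27: L0/L1/L2 = -/AGDC/- → run A
t=28: L0/L1/L2 = -/GDC/- → run G
t=29: L0/L1/L2 = -/GDC/- → run G
t=30: L0/L1/L2 = -/GDC/- → run G
t=31: L0/L1/L2 = -/GDC/- → run G
t=32: L0/L1/L2 = -/DC/- → run D
t=33: L0/L1/L2 = -/DC/- → run D
t=34: L0/L1/L2 = -/DC/- → run D
t=35: L0/L1/L2 = -/C/- → run C
t=36: L0/L1/L2 = -/C/- → run C
t=37: L0/L1/L2 = -/C/- → run C
t=38: (idle)
t=39: (idle)
t=40: (idle)
t=41: (idle)
t=42: (idle)

completion order = H, B, E, F, A, G, D, C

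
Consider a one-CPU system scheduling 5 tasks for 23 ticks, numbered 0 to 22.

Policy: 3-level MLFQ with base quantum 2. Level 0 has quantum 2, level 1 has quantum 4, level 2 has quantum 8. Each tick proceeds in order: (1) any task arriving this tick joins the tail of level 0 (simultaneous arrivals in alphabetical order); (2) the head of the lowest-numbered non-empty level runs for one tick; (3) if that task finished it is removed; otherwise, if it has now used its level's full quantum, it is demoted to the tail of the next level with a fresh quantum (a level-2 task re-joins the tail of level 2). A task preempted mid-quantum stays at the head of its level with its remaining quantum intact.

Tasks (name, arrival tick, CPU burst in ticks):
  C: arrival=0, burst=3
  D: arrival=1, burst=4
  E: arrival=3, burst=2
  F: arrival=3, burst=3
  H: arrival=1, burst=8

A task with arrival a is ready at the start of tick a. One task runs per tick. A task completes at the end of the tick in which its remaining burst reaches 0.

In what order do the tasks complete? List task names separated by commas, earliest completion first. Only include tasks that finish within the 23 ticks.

completion order = E, C, D, F, H

t=0: L0/L1/L2 = C/-/- → run C
t=1: L0/L1/L2 = CDH/-/- → run C
t=2: L0/L1/L2 = DH/C/- → run D
t=3: L0/L1/L2 = DHEF/C/- → run D
t=4: L0/L1/L2 = HEF/CD/- → run H
t=5: L0/L1/L2 = HEF/CD/- → run H
t=6: L0/L1/L2 = EF/CDH/- → run E
t=7: L0/L1/L2 = EF/CDH/- → run E
t=8: L0/L1/L2 = F/CDH/- → run F
t=9: L0/L1/L2 = F/CDH/- → run F
t=10: L0/L1/L2 = -/CDHF/- → run C
t=11: L0/L1/L2 = -/DHF/- → run D
t=12: L0/L1/L2 = -/DHF/- → run D
t=13: L0/L1/L2 = -/HF/- → run H
t=14: L0/L1/L2 = -/HF/- → run H
t=15: L0/L1/L2 = -/HF/- → run H
t=16: L0/L1/L2 = -/HF/- → run H
t=17: L0/L1/L2 = -/F/H → run F
t=18: L0/L1/L2 = -/-/H → run H
t=19: L0/L1/L2 = -/-/H → run H
t=20: (idle)
t=21: (idle)
t=22: (idle)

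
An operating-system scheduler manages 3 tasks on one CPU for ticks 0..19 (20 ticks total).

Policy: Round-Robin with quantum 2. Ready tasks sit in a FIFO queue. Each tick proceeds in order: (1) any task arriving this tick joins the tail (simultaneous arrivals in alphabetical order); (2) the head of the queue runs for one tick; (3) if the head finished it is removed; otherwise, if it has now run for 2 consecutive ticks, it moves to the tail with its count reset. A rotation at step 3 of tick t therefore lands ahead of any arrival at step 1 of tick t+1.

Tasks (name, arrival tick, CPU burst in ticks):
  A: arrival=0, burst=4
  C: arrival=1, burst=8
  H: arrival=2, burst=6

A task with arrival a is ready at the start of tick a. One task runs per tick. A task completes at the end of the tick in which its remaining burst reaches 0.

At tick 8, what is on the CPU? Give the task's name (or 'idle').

running at tick 8 = C

t=0: queue=[A] q_used=0 → run A
t=1: queue=[A,C] q_used=1 → run A
t=2: queue=[C,A,H] q_used=0 → run C
t=3: queue=[C,A,H] q_used=1 → run C
t=4: queue=[A,H,C] q_used=0 → run A
t=5: queue=[A,H,C] q_used=1 → run A
t=6: queue=[H,C] q_used=0 → run H
t=7: queue=[H,C] q_used=1 → run H
t=8: queue=[C,H] q_used=0 → run C
t=9: queue=[C,H] q_used=1 → run C
t=10: queue=[H,C] q_used=0 → run H
t=11: queue=[H,C] q_used=1 → run H
t=12: queue=[C,H] q_used=0 → run C
t=13: queue=[C,H] q_used=1 → run C
t=14: queue=[H,C] q_used=0 → run H
t=15: queue=[H,C] q_used=1 → run H
t=16: queue=[C] q_used=0 → run C
t=17: queue=[C] q_used=1 → run C
t=18: (idle)
t=19: (idle)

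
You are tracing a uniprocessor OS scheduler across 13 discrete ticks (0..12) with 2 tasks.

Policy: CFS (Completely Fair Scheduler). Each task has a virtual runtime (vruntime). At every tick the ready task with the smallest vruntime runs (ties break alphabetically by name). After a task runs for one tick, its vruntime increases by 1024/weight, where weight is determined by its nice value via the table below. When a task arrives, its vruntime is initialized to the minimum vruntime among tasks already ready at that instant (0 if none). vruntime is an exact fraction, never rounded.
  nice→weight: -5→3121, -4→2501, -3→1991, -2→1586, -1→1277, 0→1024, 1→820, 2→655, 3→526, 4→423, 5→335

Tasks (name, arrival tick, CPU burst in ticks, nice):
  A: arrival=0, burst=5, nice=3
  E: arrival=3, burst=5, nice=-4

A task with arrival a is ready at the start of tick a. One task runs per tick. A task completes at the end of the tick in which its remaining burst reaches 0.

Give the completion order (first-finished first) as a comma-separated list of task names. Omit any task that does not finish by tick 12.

t=0: vr[A=0] → run A
t=1: vr[A=512/263] → run A
t=2: vr[A=1024/263] → run A
t=3: vr[A=1536/263 E=1536/263] → run A
t=4: vr[A=2048/263 E=1536/263] → run E
t=5: vr[A=2048/263 E=4110848/657763] → run E
t=6: vr[A=2048/263 E=4380160/657763] → run E
t=7: vr[A=2048/263 E=4649472/657763] → run E
t=8: vr[A=2048/263 E=4918784/657763] → run E
t=9: vr[A=2048/263] → run A
t=10: (idle)
t=11: (idle)
t=12: (idle)

completion order = E, A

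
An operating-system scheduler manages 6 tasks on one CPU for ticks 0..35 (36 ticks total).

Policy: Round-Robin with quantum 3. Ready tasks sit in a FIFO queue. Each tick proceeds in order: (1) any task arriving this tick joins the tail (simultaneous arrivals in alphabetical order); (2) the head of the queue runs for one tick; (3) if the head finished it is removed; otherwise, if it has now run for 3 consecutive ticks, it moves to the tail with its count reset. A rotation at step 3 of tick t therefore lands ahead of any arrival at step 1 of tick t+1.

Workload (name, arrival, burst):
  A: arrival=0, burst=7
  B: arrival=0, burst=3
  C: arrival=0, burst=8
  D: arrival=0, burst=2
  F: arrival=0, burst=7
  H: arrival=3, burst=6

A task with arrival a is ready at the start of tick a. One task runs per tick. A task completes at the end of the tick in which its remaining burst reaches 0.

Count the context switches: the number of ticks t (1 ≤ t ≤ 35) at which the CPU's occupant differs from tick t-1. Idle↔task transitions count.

context switches = 13

t=0: queue=[A,B,C,D,F] q_used=0 → run A
t=1: queue=[A,B,C,D,F] q_used=1 → run A
t=2: queue=[A,B,C,D,F] q_used=2 → run A
t=3: queue=[B,C,D,F,A,H] q_used=0 → run B
t=4: queue=[B,C,D,F,A,H] q_used=1 → run B
t=5: queue=[B,C,D,F,A,H] q_used=2 → run B
t=6: queue=[C,D,F,A,H] q_used=0 → run C
t=7: queue=[C,D,F,A,H] q_used=1 → run C
t=8: queue=[C,D,F,A,H] q_used=2 → run C
t=9: queue=[D,F,A,H,C] q_used=0 → run D
t=10: queue=[D,F,A,H,C] q_used=1 → run D
t=11: queue=[F,A,H,C] q_used=0 → run F
t=12: queue=[F,A,H,C] q_used=1 → run F
t=13: queue=[F,A,H,C] q_used=2 → run F
t=14: queue=[A,H,C,F] q_used=0 → run A
t=15: queue=[A,H,C,F] q_used=1 → run A
t=16: queue=[A,H,C,F] q_used=2 → run A
t=17: queue=[H,C,F,A] q_used=0 → run H
t=18: queue=[H,C,F,A] q_used=1 → run H
t=19: queue=[H,C,F,A] q_used=2 → run H
t=20: queue=[C,F,A,H] q_used=0 → run C
t=21: queue=[C,F,A,H] q_used=1 → run C
t=22: queue=[C,F,A,H] q_used=2 → run C
t=23: queue=[F,A,H,C] q_used=0 → run F
t=24: queue=[F,A,H,C] q_used=1 → run F
t=25: queue=[F,A,H,C] q_used=2 → run F
t=26: queue=[A,H,C,F] q_used=0 → run A
t=27: queue=[H,C,F] q_used=0 → run H
t=28: queue=[H,C,F] q_used=1 → run H
t=29: queue=[H,C,F] q_used=2 → run H
t=30: queue=[C,F] q_used=0 → run C
t=31: queue=[C,F] q_used=1 → run C
t=32: queue=[F] q_used=0 → run F
t=33: (idle)
t=34: (idle)
t=35: (idle)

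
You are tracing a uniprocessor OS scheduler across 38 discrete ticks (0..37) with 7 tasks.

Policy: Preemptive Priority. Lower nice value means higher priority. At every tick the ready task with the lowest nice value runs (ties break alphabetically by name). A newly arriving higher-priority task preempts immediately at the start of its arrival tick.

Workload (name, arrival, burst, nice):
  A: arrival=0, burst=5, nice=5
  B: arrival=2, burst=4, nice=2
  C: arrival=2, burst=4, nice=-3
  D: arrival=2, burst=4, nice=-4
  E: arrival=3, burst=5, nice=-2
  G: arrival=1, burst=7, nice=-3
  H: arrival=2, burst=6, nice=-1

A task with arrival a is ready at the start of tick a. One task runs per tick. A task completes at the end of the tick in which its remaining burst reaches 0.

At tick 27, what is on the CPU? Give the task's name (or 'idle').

t=0: ready={A} → run A
t=1: ready={A,G} → run G
t=2: ready={A,B,C,D,G,H} → run D
t=3: ready={A,B,C,D,E,G,H} → run D
t=4: ready={A,B,C,D,E,G,H} → run D
t=5: ready={A,B,C,D,E,G,H} → run D
t=6: ready={A,B,C,E,G,H} → run C
t=7: ready={A,B,C,E,G,H} → run C
t=8: ready={A,B,C,E,G,H} → run C
t=9: ready={A,B,C,E,G,H} → run C
t=10: ready={A,B,E,G,H} → run G
t=11: ready={A,B,E,G,H} → run G
t=12: ready={A,B,E,G,H} → run G
t=13: ready={A,B,E,G,H} → run G
t=14: ready={A,B,E,G,H} → run G
t=15: ready={A,B,E,G,H} → run G
t=16: ready={A,B,E,H} → run E
t=17: ready={A,B,E,H} → run E
t=18: ready={A,B,E,H} → run E
t=19: ready={A,B,E,H} → run E
t=20: ready={A,B,E,H} → run E
t=21: ready={A,B,H} → run H
t=22: ready={A,B,H} → run H
t=23: ready={A,B,H} → run H
t=24: ready={A,B,H} → run H
t=25: ready={A,B,H} → run H
t=26: ready={A,B,H} → run H
t=27: ready={A,B} → run B
t=28: ready={A,B} → run B
t=29: ready={A,B} → run B
t=30: ready={A,B} → run B
t=31: ready={A} → run A
t=32: ready={A} → run A
t=33: ready={A} → run A
t=34: ready={A} → run A
t=35: (idle)
t=36: (idle)
t=37: (idle)

running at tick 27 = B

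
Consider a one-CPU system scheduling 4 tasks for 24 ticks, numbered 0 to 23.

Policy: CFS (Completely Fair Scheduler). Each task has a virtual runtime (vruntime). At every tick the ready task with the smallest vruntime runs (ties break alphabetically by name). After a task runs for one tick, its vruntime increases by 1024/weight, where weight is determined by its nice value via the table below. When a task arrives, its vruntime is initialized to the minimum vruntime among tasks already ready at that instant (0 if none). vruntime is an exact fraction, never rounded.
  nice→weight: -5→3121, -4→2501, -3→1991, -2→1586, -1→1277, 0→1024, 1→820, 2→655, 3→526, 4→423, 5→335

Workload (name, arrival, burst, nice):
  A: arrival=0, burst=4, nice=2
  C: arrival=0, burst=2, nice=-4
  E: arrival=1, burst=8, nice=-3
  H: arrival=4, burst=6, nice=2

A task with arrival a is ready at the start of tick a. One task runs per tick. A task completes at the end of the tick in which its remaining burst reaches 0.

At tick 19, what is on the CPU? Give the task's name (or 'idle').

running at tick 19 = H

t=0: vr[A=0 C=0] → run A
t=1: vr[A=1024/655 C=0 E=0] → run C
t=2: vr[A=1024/655 C=1024/2501 E=0] → run E
t=3: vr[A=1024/655 C=1024/2501 E=1024/1991] → run C
t=4: vr[A=1024/655 E=1024/1991 H=1024/1991] → run E
t=5: vr[A=1024/655 E=2048/1991 H=1024/1991] → run H
t=6: vr[A=1024/655 E=2048/1991 H=2709504/1304105] → run E
t=7: vr[A=1024/655 E=3072/1991 H=2709504/1304105] → run E
t=8: vr[A=1024/655 E=4096/1991 H=2709504/1304105] → run A
t=9: vr[A=2048/655 E=4096/1991 H=2709504/1304105] → run E
t=10: vr[A=2048/655 E=5120/1991 H=2709504/1304105] → run H
t=11: vr[A=2048/655 E=5120/1991 H=4748288/1304105] → run E
t=12: vr[A=2048/655 E=6144/1991 H=4748288/1304105] → run E
t=13: vr[A=2048/655 E=7168/1991 H=4748288/1304105] → run A
t=14: vr[A=3072/655 E=7168/1991 H=4748288/1304105] → run E
t=15: vr[A=3072/655 H=4748288/1304105] → run H
t=16: vr[A=3072/655 H=6787072/1304105] → run A
t=17: vr[H=6787072/1304105] → run H
t=18: vr[H=8825856/1304105] → run H
t=19: vr[H=2172928/260821] → run H
t=20: (idle)
t=21: (idle)
t=22: (idle)
t=23: (idle)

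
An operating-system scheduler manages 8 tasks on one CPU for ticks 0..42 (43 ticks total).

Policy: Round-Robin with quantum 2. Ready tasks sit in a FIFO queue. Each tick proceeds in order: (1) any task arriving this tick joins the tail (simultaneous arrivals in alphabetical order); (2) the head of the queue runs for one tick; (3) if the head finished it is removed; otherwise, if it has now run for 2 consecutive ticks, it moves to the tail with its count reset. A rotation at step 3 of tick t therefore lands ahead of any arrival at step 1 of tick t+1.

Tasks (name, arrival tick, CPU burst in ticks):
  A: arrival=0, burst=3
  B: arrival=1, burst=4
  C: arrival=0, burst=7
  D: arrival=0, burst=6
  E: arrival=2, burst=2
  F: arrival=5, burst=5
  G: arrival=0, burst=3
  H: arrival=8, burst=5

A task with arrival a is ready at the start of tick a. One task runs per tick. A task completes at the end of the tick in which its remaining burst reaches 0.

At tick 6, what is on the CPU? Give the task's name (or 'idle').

t=0: queue=[A,C,D,G] q_used=0 → run A
t=1: queue=[A,C,D,G,B] q_used=1 → run A
t=2: queue=[C,D,G,B,A,E] q_used=0 → run C
t=3: queue=[C,D,G,B,A,E] q_used=1 → run C
t=4: queue=[D,G,B,A,E,C] q_used=0 → run D
t=5: queue=[D,G,B,A,E,C,F] q_used=1 → run D
t=6: queue=[G,B,A,E,C,F,D] q_used=0 → run G
t=7: queue=[G,B,A,E,C,F,D] q_used=1 → run G
t=8: queue=[B,A,E,C,F,D,G,H] q_used=0 → run B
t=9: queue=[B,A,E,C,F,D,G,H] q_used=1 → run B
t=10: queue=[A,E,C,F,D,G,H,B] q_used=0 → run A
t=11: queue=[E,C,F,D,G,H,B] q_used=0 → run E
t=12: queue=[E,C,F,D,G,H,B] q_used=1 → run E
t=13: queue=[C,F,D,G,H,B] q_used=0 → run C
t=14: queue=[C,F,D,G,H,B] q_used=1 → run C
t=15: queue=[F,D,G,H,B,C] q_used=0 → run F
t=16: queue=[F,D,G,H,B,C] q_used=1 → run F
t=17: queue=[D,G,H,B,C,F] q_used=0 → run D
t=18: queue=[D,G,H,B,C,F] q_used=1 → run D
t=19: queue=[G,H,B,C,F,D] q_used=0 → run G
t=20: queue=[H,B,C,F,D] q_used=0 → run H
t=21: queue=[H,B,C,F,D] q_used=1 → run H
t=22: queue=[B,C,F,D,H] q_used=0 → run B
t=23: queue=[B,C,F,D,H] q_used=1 → run B
t=24: queue=[C,F,D,H] q_used=0 → run C
t=25: queue=[C,F,D,H] q_used=1 → run C
t=26: queue=[F,D,H,C] q_used=0 → run F
t=27: queue=[F,D,H,C] q_used=1 → run F
t=28: queue=[D,H,C,F] q_used=0 → run D
t=29: queue=[D,H,C,F] q_used=1 → run D
t=30: queue=[H,C,F] q_used=0 → run H
t=31: queue=[H,C,F] q_used=1 → run H
t=32: queue=[C,F,H] q_used=0 → run C
t=33: queue=[F,H] q_used=0 → run F
t=34: queue=[H] q_used=0 → run H
t=35: (idle)
t=36: (idle)
t=37: (idle)
t=38: (idle)
t=39: (idle)
t=40: (idle)
t=41: (idle)
t=42: (idle)

running at tick 6 = G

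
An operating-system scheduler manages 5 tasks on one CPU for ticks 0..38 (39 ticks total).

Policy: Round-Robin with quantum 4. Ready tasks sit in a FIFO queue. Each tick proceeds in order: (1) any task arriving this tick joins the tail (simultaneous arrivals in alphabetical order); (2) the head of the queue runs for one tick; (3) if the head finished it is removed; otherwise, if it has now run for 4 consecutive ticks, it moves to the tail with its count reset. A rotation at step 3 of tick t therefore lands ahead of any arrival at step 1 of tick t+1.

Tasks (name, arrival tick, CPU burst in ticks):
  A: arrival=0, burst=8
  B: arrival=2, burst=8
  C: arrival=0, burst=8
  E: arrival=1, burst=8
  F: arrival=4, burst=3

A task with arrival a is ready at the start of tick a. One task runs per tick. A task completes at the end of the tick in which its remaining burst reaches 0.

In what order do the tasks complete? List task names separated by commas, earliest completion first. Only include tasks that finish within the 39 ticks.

t=0: queue=[A,C] q_used=0 → run A
t=1: queue=[A,C,E] q_used=1 → run A
t=2: queue=[A,C,E,B] q_used=2 → run A
t=3: queue=[A,C,E,B] q_used=3 → run A
t=4: queue=[C,E,B,A,F] q_used=0 → run C
t=5: queue=[C,E,B,A,F] q_used=1 → run C
t=6: queue=[C,E,B,A,F] q_used=2 → run C
t=7: queue=[C,E,B,A,F] q_used=3 → run C
t=8: queue=[E,B,A,F,C] q_used=0 → run E
t=9: queue=[E,B,A,F,C] q_used=1 → run E
t=10: queue=[E,B,A,F,C] q_used=2 → run E
t=11: queue=[E,B,A,F,C] q_used=3 → run E
t=12: queue=[B,A,F,C,E] q_used=0 → run B
t=13: queue=[B,A,F,C,E] q_used=1 → run B
t=14: queue=[B,A,F,C,E] q_used=2 → run B
t=15: queue=[B,A,F,C,E] q_used=3 → run B
t=16: queue=[A,F,C,E,B] q_used=0 → run A
t=17: queue=[A,F,C,E,B] q_used=1 → run A
t=18: queue=[A,F,C,E,B] q_used=2 → run A
t=19: queue=[A,F,C,E,B] q_used=3 → run A
t=20: queue=[F,C,E,B] q_used=0 → run F
t=21: queue=[F,C,E,B] q_used=1 → run F
t=22: queue=[F,C,E,B] q_used=2 → run F
t=23: queue=[C,E,B] q_used=0 → run C
t=24: queue=[C,E,B] q_used=1 → run C
t=25: queue=[C,E,B] q_used=2 → run C
t=26: queue=[C,E,B] q_used=3 → run C
t=27: queue=[E,B] q_used=0 → run E
t=28: queue=[E,B] q_used=1 → run E
t=29: queue=[E,B] q_used=2 → run E
t=30: queue=[E,B] q_used=3 → run E
t=31: queue=[B] q_used=0 → run B
t=32: queue=[B] q_used=1 → run B
t=33: queue=[B] q_used=2 → run B
t=34: queue=[B] q_used=3 → run B
t=35: (idle)
t=36: (idle)
t=37: (idle)
t=38: (idle)

completion order = A, F, C, E, B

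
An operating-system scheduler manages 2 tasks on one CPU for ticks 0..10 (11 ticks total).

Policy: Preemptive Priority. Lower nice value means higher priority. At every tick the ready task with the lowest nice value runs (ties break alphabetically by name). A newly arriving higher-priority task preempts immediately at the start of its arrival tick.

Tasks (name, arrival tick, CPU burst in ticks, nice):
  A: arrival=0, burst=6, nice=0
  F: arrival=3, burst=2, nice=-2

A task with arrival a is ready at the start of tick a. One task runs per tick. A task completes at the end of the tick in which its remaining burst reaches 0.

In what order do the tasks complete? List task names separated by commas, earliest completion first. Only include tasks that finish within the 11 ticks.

completion order = F, A

t=0: ready={A} → run A
t=1: ready={A} → run A
t=2: ready={A} → run A
t=3: ready={A,F} → run F
t=4: ready={A,F} → run F
t=5: ready={A} → run A
t=6: ready={A} → run A
t=7: ready={A} → run A
t=8: (idle)
t=9: (idle)
t=10: (idle)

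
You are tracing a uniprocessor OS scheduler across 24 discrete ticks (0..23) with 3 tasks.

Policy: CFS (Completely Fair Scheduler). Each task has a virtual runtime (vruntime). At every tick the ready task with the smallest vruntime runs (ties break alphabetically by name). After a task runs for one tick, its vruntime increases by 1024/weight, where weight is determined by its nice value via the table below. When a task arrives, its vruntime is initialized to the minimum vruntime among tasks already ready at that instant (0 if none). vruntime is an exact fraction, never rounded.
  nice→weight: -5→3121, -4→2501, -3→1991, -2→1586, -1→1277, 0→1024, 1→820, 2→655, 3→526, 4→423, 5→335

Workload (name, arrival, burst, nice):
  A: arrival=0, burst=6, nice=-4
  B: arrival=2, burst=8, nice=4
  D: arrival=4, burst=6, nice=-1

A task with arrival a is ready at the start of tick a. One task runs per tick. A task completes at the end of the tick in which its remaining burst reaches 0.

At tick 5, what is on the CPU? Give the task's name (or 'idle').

t=0: vr[A=0] → run A
t=1: vr[A=1024/2501] → run A
t=2: vr[A=2048/2501 B=2048/2501] → run A
t=3: vr[A=3072/2501 B=2048/2501] → run B
t=4: vr[A=3072/2501 B=3427328/1057923 D=3072/2501] → run A
t=5: vr[A=4096/2501 B=3427328/1057923 D=3072/2501] → run D
t=6: vr[A=4096/2501 B=3427328/1057923 D=6483968/3193777] → run A
t=7: vr[A=5120/2501 B=3427328/1057923 D=6483968/3193777] → run D
t=8: vr[A=5120/2501 B=3427328/1057923 D=9044992/3193777] → run A
t=9: vr[B=3427328/1057923 D=9044992/3193777] → run D
t=10: vr[B=3427328/1057923 D=11606016/3193777] → run B
t=11: vr[B=5988352/1057923 D=11606016/3193777] → run D
t=12: vr[B=5988352/1057923 D=14167040/3193777] → run D
t=13: vr[B=5988352/1057923 D=16728064/3193777] → run D
t=14: vr[B=5988352/1057923] → run B
t=15: vr[B=2849792/352641] → run B
t=16: vr[B=11110400/1057923] → run B
t=17: vr[B=13671424/1057923] → run B
t=18: vr[B=5410816/352641] → run B
t=19: vr[B=18793472/1057923] → run B
t=20: (idle)
t=21: (idle)
t=22: (idle)
t=23: (idle)

running at tick 5 = D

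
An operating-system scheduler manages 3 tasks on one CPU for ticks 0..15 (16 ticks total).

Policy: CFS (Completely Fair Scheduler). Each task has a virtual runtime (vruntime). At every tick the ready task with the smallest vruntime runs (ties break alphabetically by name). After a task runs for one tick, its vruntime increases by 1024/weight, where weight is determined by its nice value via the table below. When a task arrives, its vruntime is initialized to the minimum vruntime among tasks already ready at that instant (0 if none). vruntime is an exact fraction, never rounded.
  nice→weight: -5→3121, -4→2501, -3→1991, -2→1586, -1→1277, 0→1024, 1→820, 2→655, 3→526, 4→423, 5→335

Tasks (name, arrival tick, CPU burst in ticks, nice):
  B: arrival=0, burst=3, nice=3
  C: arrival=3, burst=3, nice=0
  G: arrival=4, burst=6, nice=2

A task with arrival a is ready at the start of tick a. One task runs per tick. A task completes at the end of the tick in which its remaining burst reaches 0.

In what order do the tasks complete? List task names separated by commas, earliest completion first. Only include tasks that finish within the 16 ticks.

t=0: vr[B=0] → run B
t=1: vr[B=512/263] → run B
t=2: vr[B=1024/263] → run B
t=3: vr[C=0] → run C
t=4: vr[C=1 G=1] → run C
t=5: vr[C=2 G=1] → run G
t=6: vr[C=2 G=1679/655] → run C
t=7: vr[G=1679/655] → run G
t=8: vr[G=2703/655] → run G
t=9: vr[G=3727/655] → run G
t=10: vr[G=4751/655] → run G
t=11: vr[G=1155/131] → run G
t=12: (idle)
t=13: (idle)
t=14: (idle)
t=15: (idle)

completion order = B, C, G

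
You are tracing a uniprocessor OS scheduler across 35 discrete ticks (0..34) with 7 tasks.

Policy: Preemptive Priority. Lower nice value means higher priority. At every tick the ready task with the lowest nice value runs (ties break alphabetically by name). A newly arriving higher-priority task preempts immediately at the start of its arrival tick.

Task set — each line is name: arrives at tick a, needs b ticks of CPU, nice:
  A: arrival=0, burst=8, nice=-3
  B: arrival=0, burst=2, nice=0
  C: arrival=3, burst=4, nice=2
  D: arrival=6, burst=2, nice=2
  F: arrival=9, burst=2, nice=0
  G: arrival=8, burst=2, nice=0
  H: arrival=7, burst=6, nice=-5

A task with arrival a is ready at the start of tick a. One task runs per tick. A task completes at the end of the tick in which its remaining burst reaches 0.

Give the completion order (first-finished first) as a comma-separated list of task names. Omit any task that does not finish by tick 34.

t=0: ready={A,B} → run A
t=1: ready={A,B} → run A
t=2: ready={A,B} → run A
t=3: ready={A,B,C} → run A
t=4: ready={A,B,C} → run A
t=5: ready={A,B,C} → run A
t=6: ready={A,B,C,D} → run A
t=7: ready={A,B,C,D,H} → run H
t=8: ready={A,B,C,D,G,H} → run H
t=9: ready={A,B,C,D,F,G,H} → run H
t=10: ready={A,B,C,D,F,G,H} → run H
t=11: ready={A,B,C,D,F,G,H} → run H
t=12: ready={A,B,C,D,F,G,H} → run H
t=13: ready={A,B,C,D,F,G} → run A
t=14: ready={B,C,D,F,G} → run B
t=15: ready={B,C,D,F,G} → run B
t=16: ready={C,D,F,G} → run F
t=17: ready={C,D,F,G} → run F
t=18: ready={C,D,G} → run G
t=19: ready={C,D,G} → run G
t=20: ready={C,D} → run C
t=21: ready={C,D} → run C
t=22: ready={C,D} → run C
t=23: ready={C,D} → run C
t=24: ready={D} → run D
t=25: ready={D} → run D
t=26: (idle)
t=27: (idle)
t=28: (idle)
t=29: (idle)
t=30: (idle)
t=31: (idle)
t=32: (idle)
t=33: (idle)
t=34: (idle)

completion order = H, A, B, F, G, C, D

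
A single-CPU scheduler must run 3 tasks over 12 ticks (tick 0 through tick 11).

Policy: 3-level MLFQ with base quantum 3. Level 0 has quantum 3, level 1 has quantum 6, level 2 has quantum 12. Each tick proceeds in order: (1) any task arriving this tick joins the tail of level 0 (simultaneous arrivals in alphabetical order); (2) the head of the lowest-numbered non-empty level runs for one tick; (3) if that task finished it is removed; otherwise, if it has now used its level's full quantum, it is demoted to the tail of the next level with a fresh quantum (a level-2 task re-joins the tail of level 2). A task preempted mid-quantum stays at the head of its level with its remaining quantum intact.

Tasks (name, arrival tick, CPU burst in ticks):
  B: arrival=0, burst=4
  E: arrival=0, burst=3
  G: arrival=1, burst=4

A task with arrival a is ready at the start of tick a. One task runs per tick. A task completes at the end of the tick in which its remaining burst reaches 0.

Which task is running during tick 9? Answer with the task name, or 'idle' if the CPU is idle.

t=0: L0/L1/L2 = BE/-/- → run B
t=1: L0/L1/L2 = BEG/-/- → run B
t=2: L0/L1/L2 = BEG/-/- → run B
t=3: L0/L1/L2 = EG/B/- → run E
t=4: L0/L1/L2 = EG/B/- → run E
t=5: L0/L1/L2 = EG/B/- → run E
t=6: L0/L1/L2 = G/B/- → run G
t=7: L0/L1/L2 = G/B/- → run G
t=8: L0/L1/L2 = G/B/- → run G
t=9: L0/L1/L2 = -/BG/- → run B
t=10: L0/L1/L2 = -/G/- → run G
t=11: (idle)

running at tick 9 = B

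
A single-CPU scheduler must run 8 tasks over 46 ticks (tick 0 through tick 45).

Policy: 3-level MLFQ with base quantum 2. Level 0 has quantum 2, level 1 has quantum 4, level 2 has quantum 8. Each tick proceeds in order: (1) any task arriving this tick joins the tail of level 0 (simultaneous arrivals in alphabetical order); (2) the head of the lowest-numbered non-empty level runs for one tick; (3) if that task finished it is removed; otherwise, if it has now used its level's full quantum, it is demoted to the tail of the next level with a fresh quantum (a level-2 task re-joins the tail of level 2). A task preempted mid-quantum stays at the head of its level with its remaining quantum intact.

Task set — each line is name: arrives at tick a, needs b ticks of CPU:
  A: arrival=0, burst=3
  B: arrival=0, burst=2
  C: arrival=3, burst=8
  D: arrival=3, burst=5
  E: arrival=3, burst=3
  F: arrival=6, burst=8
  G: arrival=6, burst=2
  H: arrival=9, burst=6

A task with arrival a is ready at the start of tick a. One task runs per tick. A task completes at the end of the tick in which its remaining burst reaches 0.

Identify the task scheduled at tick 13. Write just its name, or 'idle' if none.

t=0: L0/L1/L2 = AB/-/- → run A
t=1: L0/L1/L2 = AB/-/- → run A
t=2: L0/L1/L2 = B/A/- → run B
t=3: L0/L1/L2 = BCDE/A/- → run B
t=4: L0/L1/L2 = CDE/A/- → run C
t=5: L0/L1/L2 = CDE/A/- → run C
t=6: L0/L1/L2 = DEFG/AC/- → run D
t=7: L0/L1/L2 = DEFG/AC/- → run D
t=8: L0/L1/L2 = EFG/ACD/- → run E
t=9: L0/L1/L2 = EFGH/ACD/- → run E
t=10: L0/L1/L2 = FGH/ACDE/- → run F
t=11: L0/L1/L2 = FGH/ACDE/- → run F
t=12: L0/L1/L2 = GH/ACDEF/- → run G
t=13: L0/L1/L2 = GH/ACDEF/- → run G
t=14: L0/L1/L2 = H/ACDEF/- → run H
t=15: L0/L1/L2 = H/ACDEF/- → run H
t=16: L0/L1/L2 = -/ACDEFH/- → run A
t=17: L0/L1/L2 = -/CDEFH/- → run C
t=18: L0/L1/L2 = -/CDEFH/- → run C
t=19: L0/L1/L2 = -/CDEFH/- → run C
t=20: L0/L1/L2 = -/CDEFH/- → run C
t=21: L0/L1/L2 = -/DEFH/C → run D
t=22: L0/L1/L2 = -/DEFH/C → run D
t=23: L0/L1/L2 = -/DEFH/C → run D
t=24: L0/L1/L2 = -/EFH/C → run E
t=25: L0/L1/L2 = -/FH/C → run F
t=26: L0/L1/L2 = -/FH/C → run F
t=27: L0/L1/L2 = -/FH/C → run F
t=28: L0/L1/L2 = -/FH/C → run F
t=29: L0/L1/L2 = -/H/CF → run H
t=30: L0/L1/L2 = -/H/CF → run H
t=31: L0/L1/L2 = -/H/CF → run H
t=32: L0/L1/L2 = -/H/CF → run H
t=33: L0/L1/L2 = -/-/CF → run C
t=34: L0/L1/L2 = -/-/CF → run C
t=35: L0/L1/L2 = -/-/F → run F
t=36: L0/L1/L2 = -/-/F → run F
t=37: (idle)
t=38: (idle)
t=39: (idle)
t=40: (idle)
t=41: (idle)
t=42: (idle)
t=43: (idle)
t=44: (idle)
t=45: (idle)

running at tick 13 = G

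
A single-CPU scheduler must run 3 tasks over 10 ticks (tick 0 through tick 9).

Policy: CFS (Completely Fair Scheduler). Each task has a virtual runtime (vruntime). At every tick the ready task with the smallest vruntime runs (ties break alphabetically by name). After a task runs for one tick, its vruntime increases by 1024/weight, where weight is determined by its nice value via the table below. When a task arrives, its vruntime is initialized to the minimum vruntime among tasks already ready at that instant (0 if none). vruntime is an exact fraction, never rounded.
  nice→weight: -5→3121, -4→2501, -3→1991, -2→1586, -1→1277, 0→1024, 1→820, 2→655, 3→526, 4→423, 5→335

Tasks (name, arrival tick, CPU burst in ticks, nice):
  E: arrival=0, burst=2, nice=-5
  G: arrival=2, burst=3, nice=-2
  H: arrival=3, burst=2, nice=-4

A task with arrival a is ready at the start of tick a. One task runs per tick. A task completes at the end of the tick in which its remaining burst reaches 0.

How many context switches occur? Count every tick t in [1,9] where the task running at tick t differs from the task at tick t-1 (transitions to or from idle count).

context switches = 4

t=0: vr[E=0] → run E
t=1: vr[E=1024/3121] → run E
t=2: vr[G=0] → run G
t=3: vr[G=512/793 H=512/793] → run G
t=4: vr[G=1024/793 H=512/793] → run H
t=5: vr[G=1024/793 H=34304/32513] → run H
t=6: vr[G=1024/793] → run G
t=7: (idle)
t=8: (idle)
t=9: (idle)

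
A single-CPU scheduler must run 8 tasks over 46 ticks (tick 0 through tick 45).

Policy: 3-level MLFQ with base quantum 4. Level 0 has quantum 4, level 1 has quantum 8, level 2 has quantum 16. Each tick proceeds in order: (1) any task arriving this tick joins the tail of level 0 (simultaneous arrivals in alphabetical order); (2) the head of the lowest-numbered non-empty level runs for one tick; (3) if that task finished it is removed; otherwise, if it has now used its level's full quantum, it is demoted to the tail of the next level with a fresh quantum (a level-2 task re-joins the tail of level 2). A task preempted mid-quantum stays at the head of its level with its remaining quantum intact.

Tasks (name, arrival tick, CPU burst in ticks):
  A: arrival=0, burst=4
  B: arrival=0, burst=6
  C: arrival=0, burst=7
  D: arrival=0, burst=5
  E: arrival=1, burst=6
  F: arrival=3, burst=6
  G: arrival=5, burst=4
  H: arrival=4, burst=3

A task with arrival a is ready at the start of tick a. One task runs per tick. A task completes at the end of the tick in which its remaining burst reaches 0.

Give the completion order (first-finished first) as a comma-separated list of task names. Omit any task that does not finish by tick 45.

completion order = A, H, G, B, C, D, E, F

t=0: L0/L1/L2 = ABCD/-/- → run A
t=1: L0/L1/L2 = ABCDE/-/- → run A
t=2: L0/L1/L2 = ABCDE/-/- → run A
t=3: L0/L1/L2 = ABCDEF/-/- → run A
t=4: L0/L1/L2 = BCDEFH/-/- → run B
t=5: L0/L1/L2 = BCDEFHG/-/- → run B
t=6: L0/L1/L2 = BCDEFHG/-/- → run B
t=7: L0/L1/L2 = BCDEFHG/-/- → run B
t=8: L0/L1/L2 = CDEFHG/B/- → run C
t=9: L0/L1/L2 = CDEFHG/B/- → run C
t=10: L0/L1/L2 = CDEFHG/B/- → run C
t=11: L0/L1/L2 = CDEFHG/B/- → run C
t=12: L0/L1/L2 = DEFHG/BC/- → run D
t=13: L0/L1/L2 = DEFHG/BC/- → run D
t=14: L0/L1/L2 = DEFHG/BC/- → run D
t=15: L0/L1/L2 = DEFHG/BC/- → run D
t=16: L0/L1/L2 = EFHG/BCD/- → run E
t=17: L0/L1/L2 = EFHG/BCD/- → run E
t=18: L0/L1/L2 = EFHG/BCD/- → run E
t=19: L0/L1/L2 = EFHG/BCD/- → run E
t=20: L0/L1/L2 = FHG/BCDE/- → run F
t=21: L0/L1/L2 = FHG/BCDE/- → run F
t=22: L0/L1/L2 = FHG/BCDE/- → run F
t=23: L0/L1/L2 = FHG/BCDE/- → run F
t=24: L0/L1/L2 = HG/BCDEF/- → run H
t=25: L0/L1/L2 = HG/BCDEF/- → run H
t=26: L0/L1/L2 = HG/BCDEF/- → run H
t=27: L0/L1/L2 = G/BCDEF/- → run G
t=28: L0/L1/L2 = G/BCDEF/- → run G
t=29: L0/L1/L2 = G/BCDEF/- → run G
t=30: L0/L1/L2 = G/BCDEF/- → run G
t=31: L0/L1/L2 = -/BCDEF/- → run B
t=32: L0/L1/L2 = -/BCDEF/- → run B
t=33: L0/L1/L2 = -/CDEF/- → run C
t=34: L0/L1/L2 = -/CDEF/- → run C
t=35: L0/L1/L2 = -/CDEF/- → run C
t=36: L0/L1/L2 = -/DEF/- → run D
t=37: L0/L1/L2 = -/EF/- → run E
t=38: L0/L1/L2 = -/EF/- → run E
t=39: L0/L1/L2 = -/F/- → run F
t=40: L0/L1/L2 = -/F/- → run F
t=41: (idle)
t=42: (idle)
t=43: (idle)
t=44: (idle)
t=45: (idle)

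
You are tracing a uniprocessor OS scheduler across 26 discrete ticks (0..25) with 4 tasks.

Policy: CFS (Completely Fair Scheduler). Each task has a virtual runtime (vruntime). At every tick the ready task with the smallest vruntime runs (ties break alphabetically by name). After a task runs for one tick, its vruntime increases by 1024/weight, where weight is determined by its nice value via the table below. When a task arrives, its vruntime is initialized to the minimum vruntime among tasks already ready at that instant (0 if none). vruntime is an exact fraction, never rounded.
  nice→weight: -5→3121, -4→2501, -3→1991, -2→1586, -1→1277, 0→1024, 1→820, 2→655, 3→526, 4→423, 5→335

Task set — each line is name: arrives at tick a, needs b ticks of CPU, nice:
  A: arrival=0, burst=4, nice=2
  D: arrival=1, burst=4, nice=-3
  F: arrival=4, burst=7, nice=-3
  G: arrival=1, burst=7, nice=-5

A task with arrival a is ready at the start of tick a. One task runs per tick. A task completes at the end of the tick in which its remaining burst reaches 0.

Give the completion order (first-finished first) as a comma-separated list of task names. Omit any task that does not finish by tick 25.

t=0: vr[A=0] → run A
t=1: vr[A=1024/655 D=1024/655 G=1024/655] → run A
t=2: vr[A=2048/655 D=1024/655 G=1024/655] → run D
t=3: vr[A=2048/655 D=2709504/1304105 G=1024/655] → run G
t=4: vr[A=2048/655 D=2709504/1304105 F=3866624/2044255 G=3866624/2044255] → run F
t=5: vr[A=2048/655 D=2709504/1304105 F=9791765504/4070111705 G=3866624/2044255] → run G
t=6: vr[A=2048/655 D=2709504/1304105 F=9791765504/4070111705 G=4537344/2044255] → run D
t=7: vr[A=2048/655 D=3380224/1304105 F=9791765504/4070111705 G=4537344/2044255] → run G
t=8: vr[A=2048/655 D=3380224/1304105 F=9791765504/4070111705 G=5208064/2044255] → run F
t=9: vr[A=2048/655 D=3380224/1304105 F=11885082624/4070111705 G=5208064/2044255] → run G
t=10: vr[A=2048/655 D=3380224/1304105 F=11885082624/4070111705 G=5878784/2044255] → run D
t=11: vr[A=2048/655 D=4050944/1304105 F=11885082624/4070111705 G=5878784/2044255] → run G
t=12: vr[A=2048/655 D=4050944/1304105 F=11885082624/4070111705 G=6549504/2044255] → run F
t=13: vr[A=2048/655 D=4050944/1304105 F=13978399744/4070111705 G=6549504/2044255] → run D
t=14: vr[A=2048/655 F=13978399744/4070111705 G=6549504/2044255] → run A
t=15: vr[A=3072/655 F=13978399744/4070111705 G=6549504/2044255] → run G
t=16: vr[A=3072/655 F=13978399744/4070111705 G=7220224/2044255] → run F
t=17: vr[A=3072/655 F=16071716864/4070111705 G=7220224/2044255] → run G
t=18: vr[A=3072/655 F=16071716864/4070111705] → run F
t=19: vr[A=3072/655 F=18165033984/4070111705] → run F
t=20: vr[A=3072/655 F=20258351104/4070111705] → run A
t=21: vr[F=20258351104/4070111705] → run F
t=22: (idle)
t=23: (idle)
t=24: (idle)
t=25: (idle)

completion order = D, G, A, F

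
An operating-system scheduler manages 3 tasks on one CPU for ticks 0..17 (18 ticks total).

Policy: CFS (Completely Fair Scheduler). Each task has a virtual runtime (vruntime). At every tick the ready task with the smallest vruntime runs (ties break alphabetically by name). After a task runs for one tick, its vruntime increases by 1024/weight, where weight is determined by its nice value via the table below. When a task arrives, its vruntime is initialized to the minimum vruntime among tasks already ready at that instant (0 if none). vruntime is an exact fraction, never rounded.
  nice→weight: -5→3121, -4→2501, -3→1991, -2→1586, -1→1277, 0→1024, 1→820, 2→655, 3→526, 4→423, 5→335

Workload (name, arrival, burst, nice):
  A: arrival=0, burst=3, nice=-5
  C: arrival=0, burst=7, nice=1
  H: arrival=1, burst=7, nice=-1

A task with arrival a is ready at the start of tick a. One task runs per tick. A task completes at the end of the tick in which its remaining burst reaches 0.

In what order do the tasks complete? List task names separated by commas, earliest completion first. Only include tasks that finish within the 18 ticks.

t=0: vr[A=0 C=0] → run A
t=1: vr[A=1024/3121 C=0 H=0] → run C
t=2: vr[A=1024/3121 C=256/205 H=0] → run H
t=3: vr[A=1024/3121 C=256/205 H=1024/1277] → run A
t=4: vr[A=2048/3121 C=256/205 H=1024/1277] → run A
t=5: vr[C=256/205 H=1024/1277] → run H
t=6: vr[C=256/205 H=2048/1277] → run C
t=7: vr[C=512/205 H=2048/1277] → run H
t=8: vr[C=512/205 H=3072/1277] → run H
t=9: vr[C=512/205 H=4096/1277] → run C
t=10: vr[C=768/205 H=4096/1277] → run H
t=11: vr[C=768/205 H=5120/1277] → run C
t=12: vr[C=1024/205 H=5120/1277] → run H
t=13: vr[C=1024/205 H=6144/1277] → run H
t=14: vr[C=1024/205] → run C
t=15: vr[C=256/41] → run C
t=16: vr[C=1536/205] → run C
t=17: (idle)

completion order = A, H, C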